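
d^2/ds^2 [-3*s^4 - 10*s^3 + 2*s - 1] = 12*s*(-3*s - 5)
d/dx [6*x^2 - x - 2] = 12*x - 1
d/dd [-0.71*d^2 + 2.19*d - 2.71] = 2.19 - 1.42*d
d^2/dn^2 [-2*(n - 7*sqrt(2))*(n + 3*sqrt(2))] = -4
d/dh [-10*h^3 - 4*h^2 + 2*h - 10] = -30*h^2 - 8*h + 2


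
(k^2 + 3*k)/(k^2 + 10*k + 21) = k/(k + 7)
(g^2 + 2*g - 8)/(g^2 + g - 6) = (g + 4)/(g + 3)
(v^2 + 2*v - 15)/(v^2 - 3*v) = (v + 5)/v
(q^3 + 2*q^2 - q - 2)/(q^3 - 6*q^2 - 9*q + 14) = (q + 1)/(q - 7)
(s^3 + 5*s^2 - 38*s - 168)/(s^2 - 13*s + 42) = (s^2 + 11*s + 28)/(s - 7)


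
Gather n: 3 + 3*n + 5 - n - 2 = 2*n + 6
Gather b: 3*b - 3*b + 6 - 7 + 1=0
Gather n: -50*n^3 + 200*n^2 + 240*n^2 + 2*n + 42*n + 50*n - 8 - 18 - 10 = -50*n^3 + 440*n^2 + 94*n - 36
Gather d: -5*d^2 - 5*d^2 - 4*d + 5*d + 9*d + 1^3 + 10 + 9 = -10*d^2 + 10*d + 20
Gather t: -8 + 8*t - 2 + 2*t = 10*t - 10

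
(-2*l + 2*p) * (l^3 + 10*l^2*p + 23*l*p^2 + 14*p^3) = -2*l^4 - 18*l^3*p - 26*l^2*p^2 + 18*l*p^3 + 28*p^4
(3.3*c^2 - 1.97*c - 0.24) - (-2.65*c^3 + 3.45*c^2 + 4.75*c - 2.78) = 2.65*c^3 - 0.15*c^2 - 6.72*c + 2.54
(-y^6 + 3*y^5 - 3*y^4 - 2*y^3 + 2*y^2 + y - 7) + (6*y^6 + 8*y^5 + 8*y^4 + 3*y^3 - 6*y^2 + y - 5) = 5*y^6 + 11*y^5 + 5*y^4 + y^3 - 4*y^2 + 2*y - 12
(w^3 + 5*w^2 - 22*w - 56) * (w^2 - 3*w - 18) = w^5 + 2*w^4 - 55*w^3 - 80*w^2 + 564*w + 1008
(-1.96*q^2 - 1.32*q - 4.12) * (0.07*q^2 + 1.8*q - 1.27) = -0.1372*q^4 - 3.6204*q^3 - 0.175200000000001*q^2 - 5.7396*q + 5.2324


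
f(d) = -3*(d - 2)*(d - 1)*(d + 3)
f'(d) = -3*(d - 2)*(d - 1) - 3*(d - 2)*(d + 3) - 3*(d - 1)*(d + 3) = 21 - 9*d^2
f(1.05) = 0.58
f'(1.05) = 11.08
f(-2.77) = -12.41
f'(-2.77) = -48.06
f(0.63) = -5.52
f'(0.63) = 17.43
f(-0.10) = -20.10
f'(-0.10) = 20.91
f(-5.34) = 326.68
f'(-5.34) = -235.64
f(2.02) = -0.31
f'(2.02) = -15.72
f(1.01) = 0.12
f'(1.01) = 11.82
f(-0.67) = -31.17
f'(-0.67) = 16.96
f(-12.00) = 4914.00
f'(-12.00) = -1275.00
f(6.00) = -540.00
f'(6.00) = -303.00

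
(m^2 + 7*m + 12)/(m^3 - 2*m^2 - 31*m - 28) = (m + 3)/(m^2 - 6*m - 7)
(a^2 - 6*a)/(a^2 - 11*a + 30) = a/(a - 5)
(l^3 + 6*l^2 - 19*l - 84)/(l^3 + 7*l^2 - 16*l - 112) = (l + 3)/(l + 4)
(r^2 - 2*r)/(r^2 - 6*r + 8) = r/(r - 4)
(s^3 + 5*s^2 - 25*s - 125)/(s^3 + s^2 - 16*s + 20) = (s^2 - 25)/(s^2 - 4*s + 4)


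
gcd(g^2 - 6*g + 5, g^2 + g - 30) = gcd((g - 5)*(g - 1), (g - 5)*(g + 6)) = g - 5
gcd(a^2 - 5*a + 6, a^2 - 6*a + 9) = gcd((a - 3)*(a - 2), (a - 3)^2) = a - 3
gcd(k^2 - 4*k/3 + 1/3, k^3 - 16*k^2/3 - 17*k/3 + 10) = k - 1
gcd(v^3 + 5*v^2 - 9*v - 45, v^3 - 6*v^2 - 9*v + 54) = v^2 - 9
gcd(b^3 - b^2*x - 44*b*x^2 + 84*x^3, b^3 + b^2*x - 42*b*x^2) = -b^2 - b*x + 42*x^2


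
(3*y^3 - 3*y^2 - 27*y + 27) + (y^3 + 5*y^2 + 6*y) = 4*y^3 + 2*y^2 - 21*y + 27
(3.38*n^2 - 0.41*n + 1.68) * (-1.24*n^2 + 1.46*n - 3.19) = -4.1912*n^4 + 5.4432*n^3 - 13.464*n^2 + 3.7607*n - 5.3592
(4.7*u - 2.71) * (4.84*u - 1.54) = 22.748*u^2 - 20.3544*u + 4.1734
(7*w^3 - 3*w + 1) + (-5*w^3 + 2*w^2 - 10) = 2*w^3 + 2*w^2 - 3*w - 9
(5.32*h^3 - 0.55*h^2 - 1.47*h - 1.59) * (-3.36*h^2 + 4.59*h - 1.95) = -17.8752*h^5 + 26.2668*h^4 - 7.9593*h^3 - 0.3324*h^2 - 4.4316*h + 3.1005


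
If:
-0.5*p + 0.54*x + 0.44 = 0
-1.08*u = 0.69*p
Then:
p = 1.08*x + 0.88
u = -0.69*x - 0.562222222222222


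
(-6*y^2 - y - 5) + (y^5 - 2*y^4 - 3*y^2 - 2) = y^5 - 2*y^4 - 9*y^2 - y - 7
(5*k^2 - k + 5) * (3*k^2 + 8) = 15*k^4 - 3*k^3 + 55*k^2 - 8*k + 40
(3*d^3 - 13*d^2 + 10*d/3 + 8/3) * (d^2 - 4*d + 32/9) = 3*d^5 - 25*d^4 + 66*d^3 - 512*d^2/9 + 32*d/27 + 256/27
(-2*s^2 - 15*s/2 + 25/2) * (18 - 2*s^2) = 4*s^4 + 15*s^3 - 61*s^2 - 135*s + 225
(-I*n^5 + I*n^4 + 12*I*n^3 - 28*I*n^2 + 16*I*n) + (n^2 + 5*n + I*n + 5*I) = -I*n^5 + I*n^4 + 12*I*n^3 + n^2 - 28*I*n^2 + 5*n + 17*I*n + 5*I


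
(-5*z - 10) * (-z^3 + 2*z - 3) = 5*z^4 + 10*z^3 - 10*z^2 - 5*z + 30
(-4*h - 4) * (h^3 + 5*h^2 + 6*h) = -4*h^4 - 24*h^3 - 44*h^2 - 24*h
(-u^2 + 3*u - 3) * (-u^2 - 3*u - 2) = u^4 - 4*u^2 + 3*u + 6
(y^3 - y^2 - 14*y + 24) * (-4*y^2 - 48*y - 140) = -4*y^5 - 44*y^4 - 36*y^3 + 716*y^2 + 808*y - 3360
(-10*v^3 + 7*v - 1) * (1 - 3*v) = 30*v^4 - 10*v^3 - 21*v^2 + 10*v - 1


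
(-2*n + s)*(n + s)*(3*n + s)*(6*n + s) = -36*n^4 - 36*n^3*s + 7*n^2*s^2 + 8*n*s^3 + s^4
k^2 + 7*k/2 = k*(k + 7/2)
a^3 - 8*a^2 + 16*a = a*(a - 4)^2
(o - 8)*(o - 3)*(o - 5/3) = o^3 - 38*o^2/3 + 127*o/3 - 40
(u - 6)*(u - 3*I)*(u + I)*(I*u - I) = I*u^4 + 2*u^3 - 7*I*u^3 - 14*u^2 + 9*I*u^2 + 12*u - 21*I*u + 18*I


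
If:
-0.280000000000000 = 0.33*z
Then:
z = -0.85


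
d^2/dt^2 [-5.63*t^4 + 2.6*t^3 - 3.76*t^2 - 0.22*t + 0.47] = -67.56*t^2 + 15.6*t - 7.52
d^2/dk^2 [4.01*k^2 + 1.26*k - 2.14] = 8.02000000000000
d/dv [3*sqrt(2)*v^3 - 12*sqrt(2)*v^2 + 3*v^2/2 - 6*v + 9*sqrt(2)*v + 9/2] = 9*sqrt(2)*v^2 - 24*sqrt(2)*v + 3*v - 6 + 9*sqrt(2)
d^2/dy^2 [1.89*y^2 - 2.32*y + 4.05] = 3.78000000000000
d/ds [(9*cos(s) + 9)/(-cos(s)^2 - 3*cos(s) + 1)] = 9*(sin(s)^2 - 2*cos(s) - 5)*sin(s)/(-sin(s)^2 + 3*cos(s))^2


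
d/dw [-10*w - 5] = -10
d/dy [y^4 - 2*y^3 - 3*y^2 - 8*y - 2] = 4*y^3 - 6*y^2 - 6*y - 8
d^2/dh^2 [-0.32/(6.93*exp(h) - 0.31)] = (-15.367968*exp(h) - 0.687456)*exp(h)/(6.93*exp(h) - 0.31)^3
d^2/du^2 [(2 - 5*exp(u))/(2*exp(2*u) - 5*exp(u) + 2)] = (-20*exp(3*u) - 18*exp(2*u) + 60*exp(u) - 32)*exp(2*u)/(8*exp(6*u) - 60*exp(5*u) + 174*exp(4*u) - 245*exp(3*u) + 174*exp(2*u) - 60*exp(u) + 8)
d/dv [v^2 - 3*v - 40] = 2*v - 3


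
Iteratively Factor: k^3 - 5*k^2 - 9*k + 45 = (k - 3)*(k^2 - 2*k - 15) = (k - 5)*(k - 3)*(k + 3)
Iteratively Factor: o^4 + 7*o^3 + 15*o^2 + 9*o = (o + 3)*(o^3 + 4*o^2 + 3*o) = o*(o + 3)*(o^2 + 4*o + 3) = o*(o + 3)^2*(o + 1)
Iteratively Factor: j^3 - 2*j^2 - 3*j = (j + 1)*(j^2 - 3*j) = (j - 3)*(j + 1)*(j)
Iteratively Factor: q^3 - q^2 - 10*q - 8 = (q + 2)*(q^2 - 3*q - 4) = (q - 4)*(q + 2)*(q + 1)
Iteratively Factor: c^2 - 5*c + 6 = (c - 2)*(c - 3)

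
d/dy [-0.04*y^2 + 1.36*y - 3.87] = 1.36 - 0.08*y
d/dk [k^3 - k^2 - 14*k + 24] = 3*k^2 - 2*k - 14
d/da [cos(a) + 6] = -sin(a)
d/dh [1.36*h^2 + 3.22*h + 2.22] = 2.72*h + 3.22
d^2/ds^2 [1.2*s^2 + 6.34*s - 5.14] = 2.40000000000000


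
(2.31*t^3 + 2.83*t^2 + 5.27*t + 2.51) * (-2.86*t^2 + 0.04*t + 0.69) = -6.6066*t^5 - 8.0014*t^4 - 13.3651*t^3 - 5.0151*t^2 + 3.7367*t + 1.7319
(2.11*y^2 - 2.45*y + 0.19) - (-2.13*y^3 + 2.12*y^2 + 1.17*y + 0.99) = 2.13*y^3 - 0.0100000000000002*y^2 - 3.62*y - 0.8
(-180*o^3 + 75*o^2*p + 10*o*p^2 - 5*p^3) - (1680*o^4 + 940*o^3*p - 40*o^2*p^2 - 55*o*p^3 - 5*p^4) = -1680*o^4 - 940*o^3*p - 180*o^3 + 40*o^2*p^2 + 75*o^2*p + 55*o*p^3 + 10*o*p^2 + 5*p^4 - 5*p^3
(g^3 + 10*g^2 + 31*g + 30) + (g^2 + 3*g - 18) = g^3 + 11*g^2 + 34*g + 12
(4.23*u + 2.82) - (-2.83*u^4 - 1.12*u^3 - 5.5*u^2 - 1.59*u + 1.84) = 2.83*u^4 + 1.12*u^3 + 5.5*u^2 + 5.82*u + 0.98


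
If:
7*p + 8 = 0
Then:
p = -8/7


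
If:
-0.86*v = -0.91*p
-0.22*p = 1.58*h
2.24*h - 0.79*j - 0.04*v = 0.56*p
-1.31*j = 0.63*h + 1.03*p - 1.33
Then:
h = 0.32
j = 2.68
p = -2.32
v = -2.45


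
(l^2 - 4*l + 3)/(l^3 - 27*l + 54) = (l - 1)/(l^2 + 3*l - 18)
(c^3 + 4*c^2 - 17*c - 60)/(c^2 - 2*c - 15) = (c^2 + c - 20)/(c - 5)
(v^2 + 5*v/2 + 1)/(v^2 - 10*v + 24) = (v^2 + 5*v/2 + 1)/(v^2 - 10*v + 24)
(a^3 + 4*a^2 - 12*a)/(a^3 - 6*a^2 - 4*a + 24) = a*(a + 6)/(a^2 - 4*a - 12)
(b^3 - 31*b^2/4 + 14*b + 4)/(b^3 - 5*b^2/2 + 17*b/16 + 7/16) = 4*(b^2 - 8*b + 16)/(4*b^2 - 11*b + 7)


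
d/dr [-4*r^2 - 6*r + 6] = -8*r - 6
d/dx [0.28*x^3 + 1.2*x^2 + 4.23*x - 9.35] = 0.84*x^2 + 2.4*x + 4.23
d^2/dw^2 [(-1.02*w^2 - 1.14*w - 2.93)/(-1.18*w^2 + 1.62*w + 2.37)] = (7.074336*w^3 + 41.593584*w^2 - 14.477184*w + 34.471704)/(1.643032*w^6 - 6.767064*w^5 - 0.609587999999997*w^4 + 22.931424*w^3 + 1.22434199999999*w^2 - 27.298134*w - 13.312053)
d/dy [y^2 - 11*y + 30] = 2*y - 11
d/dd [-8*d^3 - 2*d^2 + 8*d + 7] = -24*d^2 - 4*d + 8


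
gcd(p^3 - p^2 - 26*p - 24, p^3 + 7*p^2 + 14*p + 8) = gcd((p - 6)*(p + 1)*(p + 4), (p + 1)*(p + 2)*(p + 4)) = p^2 + 5*p + 4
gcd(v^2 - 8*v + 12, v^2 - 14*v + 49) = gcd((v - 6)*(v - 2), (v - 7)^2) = 1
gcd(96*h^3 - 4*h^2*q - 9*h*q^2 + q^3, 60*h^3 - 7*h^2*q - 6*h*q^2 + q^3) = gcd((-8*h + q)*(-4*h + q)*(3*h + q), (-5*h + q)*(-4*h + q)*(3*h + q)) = -12*h^2 - h*q + q^2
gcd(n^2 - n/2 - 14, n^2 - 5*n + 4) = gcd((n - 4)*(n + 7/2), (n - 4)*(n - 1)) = n - 4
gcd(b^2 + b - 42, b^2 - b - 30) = b - 6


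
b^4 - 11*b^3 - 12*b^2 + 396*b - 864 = (b - 8)*(b - 6)*(b - 3)*(b + 6)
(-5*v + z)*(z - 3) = -5*v*z + 15*v + z^2 - 3*z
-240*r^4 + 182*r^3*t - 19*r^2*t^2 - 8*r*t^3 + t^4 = (-8*r + t)*(-3*r + t)*(-2*r + t)*(5*r + t)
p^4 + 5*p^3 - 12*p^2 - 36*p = p*(p - 3)*(p + 2)*(p + 6)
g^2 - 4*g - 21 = (g - 7)*(g + 3)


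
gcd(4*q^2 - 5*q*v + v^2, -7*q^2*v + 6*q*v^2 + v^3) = q - v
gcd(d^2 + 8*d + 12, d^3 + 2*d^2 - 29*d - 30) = d + 6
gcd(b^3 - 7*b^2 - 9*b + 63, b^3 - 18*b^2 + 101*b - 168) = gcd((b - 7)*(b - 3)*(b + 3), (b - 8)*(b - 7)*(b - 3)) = b^2 - 10*b + 21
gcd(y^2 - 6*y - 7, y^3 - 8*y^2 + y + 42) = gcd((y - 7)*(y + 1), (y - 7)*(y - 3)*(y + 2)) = y - 7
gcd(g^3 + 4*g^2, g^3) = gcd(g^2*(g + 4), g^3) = g^2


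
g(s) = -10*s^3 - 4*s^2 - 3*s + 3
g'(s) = -30*s^2 - 8*s - 3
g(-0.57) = 5.26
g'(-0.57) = -8.19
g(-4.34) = 758.14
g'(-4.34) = -533.35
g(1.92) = -88.28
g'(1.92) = -128.95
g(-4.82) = 1044.33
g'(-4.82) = -661.41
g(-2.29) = 108.98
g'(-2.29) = -142.00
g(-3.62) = 435.82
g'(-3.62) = -367.17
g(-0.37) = 4.07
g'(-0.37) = -4.15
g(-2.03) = 76.26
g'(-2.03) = -110.39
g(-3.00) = 246.00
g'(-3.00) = -249.00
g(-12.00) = 16743.00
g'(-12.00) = -4227.00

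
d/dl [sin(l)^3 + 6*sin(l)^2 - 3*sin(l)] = 12*sin(l)*cos(l) - 3*cos(l)^3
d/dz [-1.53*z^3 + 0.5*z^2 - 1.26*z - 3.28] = -4.59*z^2 + 1.0*z - 1.26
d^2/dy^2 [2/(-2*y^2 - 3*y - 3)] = 4*(4*y^2 + 6*y - (4*y + 3)^2 + 6)/(2*y^2 + 3*y + 3)^3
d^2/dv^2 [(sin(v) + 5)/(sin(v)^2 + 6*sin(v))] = (-sin(v)^2 - 14*sin(v) - 88 - 150/sin(v) + 180/sin(v)^2 + 360/sin(v)^3)/(sin(v) + 6)^3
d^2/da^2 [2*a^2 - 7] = 4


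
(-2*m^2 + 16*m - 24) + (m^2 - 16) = -m^2 + 16*m - 40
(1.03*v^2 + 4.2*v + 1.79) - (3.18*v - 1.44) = 1.03*v^2 + 1.02*v + 3.23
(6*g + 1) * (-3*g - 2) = -18*g^2 - 15*g - 2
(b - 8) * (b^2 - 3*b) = b^3 - 11*b^2 + 24*b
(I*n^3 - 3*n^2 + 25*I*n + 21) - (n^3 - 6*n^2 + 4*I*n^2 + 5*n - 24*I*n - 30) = -n^3 + I*n^3 + 3*n^2 - 4*I*n^2 - 5*n + 49*I*n + 51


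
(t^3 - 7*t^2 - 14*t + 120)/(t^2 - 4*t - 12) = (t^2 - t - 20)/(t + 2)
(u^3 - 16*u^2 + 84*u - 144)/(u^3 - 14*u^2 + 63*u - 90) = (u^2 - 10*u + 24)/(u^2 - 8*u + 15)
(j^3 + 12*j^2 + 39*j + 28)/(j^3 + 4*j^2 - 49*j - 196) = (j + 1)/(j - 7)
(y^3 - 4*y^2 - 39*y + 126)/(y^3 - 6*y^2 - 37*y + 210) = (y - 3)/(y - 5)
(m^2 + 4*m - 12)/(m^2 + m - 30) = (m - 2)/(m - 5)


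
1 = 1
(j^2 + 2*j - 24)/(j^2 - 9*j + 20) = (j + 6)/(j - 5)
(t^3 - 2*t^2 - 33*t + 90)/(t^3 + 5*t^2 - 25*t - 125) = (t^2 + 3*t - 18)/(t^2 + 10*t + 25)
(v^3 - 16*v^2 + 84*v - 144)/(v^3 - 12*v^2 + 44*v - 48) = (v - 6)/(v - 2)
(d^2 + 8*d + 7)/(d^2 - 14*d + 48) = (d^2 + 8*d + 7)/(d^2 - 14*d + 48)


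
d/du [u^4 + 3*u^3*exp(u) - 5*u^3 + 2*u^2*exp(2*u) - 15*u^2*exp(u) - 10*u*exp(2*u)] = 3*u^3*exp(u) + 4*u^3 + 4*u^2*exp(2*u) - 6*u^2*exp(u) - 15*u^2 - 16*u*exp(2*u) - 30*u*exp(u) - 10*exp(2*u)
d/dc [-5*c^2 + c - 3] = 1 - 10*c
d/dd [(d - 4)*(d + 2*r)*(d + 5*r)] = 3*d^2 + 14*d*r - 8*d + 10*r^2 - 28*r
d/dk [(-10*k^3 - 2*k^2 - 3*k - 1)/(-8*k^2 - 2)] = (40*k^4 + 18*k^2 - 4*k + 3)/(2*(16*k^4 + 8*k^2 + 1))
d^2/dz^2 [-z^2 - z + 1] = -2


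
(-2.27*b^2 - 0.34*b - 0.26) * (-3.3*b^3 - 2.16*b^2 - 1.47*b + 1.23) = 7.491*b^5 + 6.0252*b^4 + 4.9293*b^3 - 1.7307*b^2 - 0.036*b - 0.3198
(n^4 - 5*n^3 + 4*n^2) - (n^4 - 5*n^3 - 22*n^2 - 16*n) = 26*n^2 + 16*n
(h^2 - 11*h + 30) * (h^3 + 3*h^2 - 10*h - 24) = h^5 - 8*h^4 - 13*h^3 + 176*h^2 - 36*h - 720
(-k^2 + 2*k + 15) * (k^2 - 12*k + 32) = -k^4 + 14*k^3 - 41*k^2 - 116*k + 480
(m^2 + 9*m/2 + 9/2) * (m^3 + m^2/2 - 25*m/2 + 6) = m^5 + 5*m^4 - 23*m^3/4 - 48*m^2 - 117*m/4 + 27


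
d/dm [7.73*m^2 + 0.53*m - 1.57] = 15.46*m + 0.53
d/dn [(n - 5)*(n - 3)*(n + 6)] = 3*n^2 - 4*n - 33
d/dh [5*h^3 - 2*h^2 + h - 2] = 15*h^2 - 4*h + 1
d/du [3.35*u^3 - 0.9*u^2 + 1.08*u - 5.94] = 10.05*u^2 - 1.8*u + 1.08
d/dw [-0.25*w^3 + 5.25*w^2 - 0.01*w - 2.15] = -0.75*w^2 + 10.5*w - 0.01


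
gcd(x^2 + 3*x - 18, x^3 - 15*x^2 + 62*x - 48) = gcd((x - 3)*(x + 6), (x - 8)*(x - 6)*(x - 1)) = 1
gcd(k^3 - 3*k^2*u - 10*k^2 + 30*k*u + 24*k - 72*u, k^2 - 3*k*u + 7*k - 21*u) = -k + 3*u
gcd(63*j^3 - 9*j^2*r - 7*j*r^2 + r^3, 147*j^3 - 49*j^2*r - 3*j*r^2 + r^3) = 21*j^2 - 10*j*r + r^2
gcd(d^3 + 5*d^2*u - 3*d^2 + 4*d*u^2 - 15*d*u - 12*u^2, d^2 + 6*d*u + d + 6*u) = 1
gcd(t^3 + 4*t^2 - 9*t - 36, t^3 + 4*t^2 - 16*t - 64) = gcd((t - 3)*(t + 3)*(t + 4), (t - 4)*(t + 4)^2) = t + 4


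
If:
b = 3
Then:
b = 3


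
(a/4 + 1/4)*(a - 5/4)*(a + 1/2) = a^3/4 + a^2/16 - 11*a/32 - 5/32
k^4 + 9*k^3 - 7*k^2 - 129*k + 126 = (k - 3)*(k - 1)*(k + 6)*(k + 7)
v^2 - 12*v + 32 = (v - 8)*(v - 4)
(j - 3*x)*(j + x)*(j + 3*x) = j^3 + j^2*x - 9*j*x^2 - 9*x^3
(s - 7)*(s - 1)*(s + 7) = s^3 - s^2 - 49*s + 49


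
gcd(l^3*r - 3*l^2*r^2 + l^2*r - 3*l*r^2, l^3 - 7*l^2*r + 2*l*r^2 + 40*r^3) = 1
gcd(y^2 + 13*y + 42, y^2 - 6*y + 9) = 1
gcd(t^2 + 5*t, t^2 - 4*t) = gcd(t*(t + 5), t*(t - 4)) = t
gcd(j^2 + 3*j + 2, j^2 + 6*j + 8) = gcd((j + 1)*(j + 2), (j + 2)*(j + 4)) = j + 2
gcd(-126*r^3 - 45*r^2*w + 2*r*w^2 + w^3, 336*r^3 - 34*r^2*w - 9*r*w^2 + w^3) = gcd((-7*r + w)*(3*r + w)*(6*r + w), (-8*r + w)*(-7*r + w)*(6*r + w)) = 42*r^2 + r*w - w^2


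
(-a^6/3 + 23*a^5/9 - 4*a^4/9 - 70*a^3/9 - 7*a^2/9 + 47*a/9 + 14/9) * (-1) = a^6/3 - 23*a^5/9 + 4*a^4/9 + 70*a^3/9 + 7*a^2/9 - 47*a/9 - 14/9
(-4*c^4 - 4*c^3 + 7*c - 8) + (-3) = -4*c^4 - 4*c^3 + 7*c - 11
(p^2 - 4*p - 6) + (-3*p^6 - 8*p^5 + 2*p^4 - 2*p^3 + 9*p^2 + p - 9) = -3*p^6 - 8*p^5 + 2*p^4 - 2*p^3 + 10*p^2 - 3*p - 15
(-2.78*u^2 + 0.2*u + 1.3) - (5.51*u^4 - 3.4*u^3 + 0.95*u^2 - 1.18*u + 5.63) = -5.51*u^4 + 3.4*u^3 - 3.73*u^2 + 1.38*u - 4.33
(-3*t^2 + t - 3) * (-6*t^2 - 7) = 18*t^4 - 6*t^3 + 39*t^2 - 7*t + 21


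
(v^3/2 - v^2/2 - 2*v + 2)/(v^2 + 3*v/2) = (v^3 - v^2 - 4*v + 4)/(v*(2*v + 3))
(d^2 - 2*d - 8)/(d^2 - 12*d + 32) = (d + 2)/(d - 8)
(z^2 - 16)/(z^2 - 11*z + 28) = (z + 4)/(z - 7)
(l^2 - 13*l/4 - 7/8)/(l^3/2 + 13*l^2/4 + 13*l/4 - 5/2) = (8*l^2 - 26*l - 7)/(2*(2*l^3 + 13*l^2 + 13*l - 10))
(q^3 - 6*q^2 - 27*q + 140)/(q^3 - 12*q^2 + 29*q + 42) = (q^2 + q - 20)/(q^2 - 5*q - 6)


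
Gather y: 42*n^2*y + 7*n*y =y*(42*n^2 + 7*n)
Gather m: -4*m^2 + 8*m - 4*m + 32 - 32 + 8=-4*m^2 + 4*m + 8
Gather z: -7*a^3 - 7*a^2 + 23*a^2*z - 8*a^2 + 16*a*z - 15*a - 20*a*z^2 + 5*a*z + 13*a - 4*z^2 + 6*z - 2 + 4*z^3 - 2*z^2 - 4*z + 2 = -7*a^3 - 15*a^2 - 2*a + 4*z^3 + z^2*(-20*a - 6) + z*(23*a^2 + 21*a + 2)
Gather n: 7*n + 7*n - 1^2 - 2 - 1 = 14*n - 4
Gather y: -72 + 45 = -27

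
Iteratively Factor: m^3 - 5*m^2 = (m)*(m^2 - 5*m) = m*(m - 5)*(m)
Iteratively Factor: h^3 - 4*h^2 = (h)*(h^2 - 4*h) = h^2*(h - 4)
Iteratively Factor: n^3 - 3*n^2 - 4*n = (n + 1)*(n^2 - 4*n) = (n - 4)*(n + 1)*(n)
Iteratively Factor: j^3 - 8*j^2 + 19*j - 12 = (j - 4)*(j^2 - 4*j + 3) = (j - 4)*(j - 1)*(j - 3)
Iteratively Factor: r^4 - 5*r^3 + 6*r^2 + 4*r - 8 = (r - 2)*(r^3 - 3*r^2 + 4) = (r - 2)^2*(r^2 - r - 2) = (r - 2)^2*(r + 1)*(r - 2)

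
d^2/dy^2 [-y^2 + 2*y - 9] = -2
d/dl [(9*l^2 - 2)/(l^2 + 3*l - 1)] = (27*l^2 - 14*l + 6)/(l^4 + 6*l^3 + 7*l^2 - 6*l + 1)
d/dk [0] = 0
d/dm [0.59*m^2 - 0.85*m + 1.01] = 1.18*m - 0.85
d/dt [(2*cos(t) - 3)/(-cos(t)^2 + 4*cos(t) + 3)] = 2*(sin(t)^2 + 3*cos(t) - 10)*sin(t)/(sin(t)^2 + 4*cos(t) + 2)^2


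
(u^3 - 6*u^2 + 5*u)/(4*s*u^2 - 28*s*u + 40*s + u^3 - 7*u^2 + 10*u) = u*(u - 1)/(4*s*u - 8*s + u^2 - 2*u)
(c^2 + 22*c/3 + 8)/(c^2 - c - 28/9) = 3*(c + 6)/(3*c - 7)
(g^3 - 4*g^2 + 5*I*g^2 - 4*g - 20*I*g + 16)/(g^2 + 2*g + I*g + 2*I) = (g^2 + 4*g*(-1 + I) - 16*I)/(g + 2)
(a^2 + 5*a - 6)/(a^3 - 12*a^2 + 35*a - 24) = (a + 6)/(a^2 - 11*a + 24)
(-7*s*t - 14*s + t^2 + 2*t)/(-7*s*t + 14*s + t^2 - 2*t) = (t + 2)/(t - 2)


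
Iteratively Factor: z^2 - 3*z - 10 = (z - 5)*(z + 2)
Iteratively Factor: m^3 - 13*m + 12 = (m - 1)*(m^2 + m - 12) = (m - 1)*(m + 4)*(m - 3)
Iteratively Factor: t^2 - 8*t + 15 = (t - 3)*(t - 5)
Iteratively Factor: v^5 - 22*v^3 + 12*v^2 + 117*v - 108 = (v - 1)*(v^4 + v^3 - 21*v^2 - 9*v + 108) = (v - 1)*(v + 4)*(v^3 - 3*v^2 - 9*v + 27) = (v - 3)*(v - 1)*(v + 4)*(v^2 - 9) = (v - 3)^2*(v - 1)*(v + 4)*(v + 3)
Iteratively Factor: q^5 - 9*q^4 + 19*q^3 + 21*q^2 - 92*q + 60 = (q - 1)*(q^4 - 8*q^3 + 11*q^2 + 32*q - 60) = (q - 2)*(q - 1)*(q^3 - 6*q^2 - q + 30) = (q - 5)*(q - 2)*(q - 1)*(q^2 - q - 6) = (q - 5)*(q - 3)*(q - 2)*(q - 1)*(q + 2)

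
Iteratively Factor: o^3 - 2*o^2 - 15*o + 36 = (o + 4)*(o^2 - 6*o + 9) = (o - 3)*(o + 4)*(o - 3)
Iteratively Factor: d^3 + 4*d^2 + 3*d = (d + 3)*(d^2 + d) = d*(d + 3)*(d + 1)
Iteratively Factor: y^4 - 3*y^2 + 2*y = (y - 1)*(y^3 + y^2 - 2*y) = (y - 1)^2*(y^2 + 2*y) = (y - 1)^2*(y + 2)*(y)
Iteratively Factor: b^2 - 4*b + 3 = (b - 3)*(b - 1)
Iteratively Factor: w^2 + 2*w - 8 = (w + 4)*(w - 2)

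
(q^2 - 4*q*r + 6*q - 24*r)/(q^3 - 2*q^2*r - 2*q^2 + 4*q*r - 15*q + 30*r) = (q^2 - 4*q*r + 6*q - 24*r)/(q^3 - 2*q^2*r - 2*q^2 + 4*q*r - 15*q + 30*r)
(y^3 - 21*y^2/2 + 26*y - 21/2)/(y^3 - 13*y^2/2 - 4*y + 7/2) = (y - 3)/(y + 1)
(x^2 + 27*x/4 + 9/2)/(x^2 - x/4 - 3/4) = (x + 6)/(x - 1)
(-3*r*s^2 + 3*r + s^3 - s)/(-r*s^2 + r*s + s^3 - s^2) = (3*r*s + 3*r - s^2 - s)/(s*(r - s))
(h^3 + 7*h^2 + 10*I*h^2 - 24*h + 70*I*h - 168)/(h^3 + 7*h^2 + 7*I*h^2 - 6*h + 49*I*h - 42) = (h + 4*I)/(h + I)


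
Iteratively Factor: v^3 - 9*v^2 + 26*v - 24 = (v - 3)*(v^2 - 6*v + 8) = (v - 4)*(v - 3)*(v - 2)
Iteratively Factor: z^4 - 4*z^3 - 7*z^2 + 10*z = (z - 1)*(z^3 - 3*z^2 - 10*z) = (z - 5)*(z - 1)*(z^2 + 2*z) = z*(z - 5)*(z - 1)*(z + 2)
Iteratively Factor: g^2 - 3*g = (g)*(g - 3)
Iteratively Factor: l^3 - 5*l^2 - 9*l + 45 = (l - 3)*(l^2 - 2*l - 15) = (l - 5)*(l - 3)*(l + 3)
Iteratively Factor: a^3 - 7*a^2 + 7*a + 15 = (a + 1)*(a^2 - 8*a + 15) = (a - 5)*(a + 1)*(a - 3)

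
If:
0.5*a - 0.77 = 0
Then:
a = 1.54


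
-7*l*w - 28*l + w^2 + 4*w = (-7*l + w)*(w + 4)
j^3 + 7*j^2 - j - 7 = (j - 1)*(j + 1)*(j + 7)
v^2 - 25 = (v - 5)*(v + 5)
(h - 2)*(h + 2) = h^2 - 4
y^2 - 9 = (y - 3)*(y + 3)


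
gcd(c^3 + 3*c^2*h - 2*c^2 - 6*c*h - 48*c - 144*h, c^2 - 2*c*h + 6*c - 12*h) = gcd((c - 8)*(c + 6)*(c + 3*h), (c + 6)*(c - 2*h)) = c + 6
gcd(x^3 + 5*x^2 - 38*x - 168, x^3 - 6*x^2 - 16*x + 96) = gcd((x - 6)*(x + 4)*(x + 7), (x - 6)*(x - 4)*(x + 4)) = x^2 - 2*x - 24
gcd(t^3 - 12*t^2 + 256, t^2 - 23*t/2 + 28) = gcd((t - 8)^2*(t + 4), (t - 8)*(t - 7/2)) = t - 8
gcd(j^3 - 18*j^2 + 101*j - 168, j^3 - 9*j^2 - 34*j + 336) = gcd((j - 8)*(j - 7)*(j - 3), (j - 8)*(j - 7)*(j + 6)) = j^2 - 15*j + 56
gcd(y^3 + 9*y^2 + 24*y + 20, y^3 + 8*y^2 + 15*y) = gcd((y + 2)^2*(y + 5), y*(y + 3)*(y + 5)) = y + 5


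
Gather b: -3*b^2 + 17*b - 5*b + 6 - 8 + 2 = -3*b^2 + 12*b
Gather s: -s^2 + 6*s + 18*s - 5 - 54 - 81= -s^2 + 24*s - 140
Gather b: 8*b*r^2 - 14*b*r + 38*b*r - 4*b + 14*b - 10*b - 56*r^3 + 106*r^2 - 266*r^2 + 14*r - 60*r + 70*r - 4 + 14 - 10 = b*(8*r^2 + 24*r) - 56*r^3 - 160*r^2 + 24*r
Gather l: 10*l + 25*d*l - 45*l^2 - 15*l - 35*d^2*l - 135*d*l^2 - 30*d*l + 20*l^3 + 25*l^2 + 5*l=20*l^3 + l^2*(-135*d - 20) + l*(-35*d^2 - 5*d)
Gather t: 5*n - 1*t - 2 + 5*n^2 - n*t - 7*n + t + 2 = 5*n^2 - n*t - 2*n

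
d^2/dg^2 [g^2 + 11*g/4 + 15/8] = 2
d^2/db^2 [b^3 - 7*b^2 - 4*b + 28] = 6*b - 14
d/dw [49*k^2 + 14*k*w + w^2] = 14*k + 2*w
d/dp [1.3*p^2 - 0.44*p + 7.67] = 2.6*p - 0.44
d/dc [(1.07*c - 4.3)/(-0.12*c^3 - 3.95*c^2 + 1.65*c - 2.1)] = (0.2568*c^3 + 2.6785*c^2 - 33.97*c + 4.848)/(0.0144*c^6 + 0.948*c^5 + 15.2065*c^4 - 12.531*c^3 + 19.3125*c^2 - 6.93*c + 4.41)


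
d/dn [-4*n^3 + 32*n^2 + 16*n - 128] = -12*n^2 + 64*n + 16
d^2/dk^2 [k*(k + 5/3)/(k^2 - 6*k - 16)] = 2*(23*k^3 + 144*k^2 + 240*k + 288)/(3*(k^6 - 18*k^5 + 60*k^4 + 360*k^3 - 960*k^2 - 4608*k - 4096))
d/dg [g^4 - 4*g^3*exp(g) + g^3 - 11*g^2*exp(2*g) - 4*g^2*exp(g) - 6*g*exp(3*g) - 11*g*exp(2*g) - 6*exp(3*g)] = -4*g^3*exp(g) + 4*g^3 - 22*g^2*exp(2*g) - 16*g^2*exp(g) + 3*g^2 - 18*g*exp(3*g) - 44*g*exp(2*g) - 8*g*exp(g) - 24*exp(3*g) - 11*exp(2*g)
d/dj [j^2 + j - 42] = 2*j + 1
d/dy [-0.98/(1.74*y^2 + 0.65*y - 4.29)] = (3.4104*y + 0.637)/(1.74*y^2 + 0.65*y - 4.29)^2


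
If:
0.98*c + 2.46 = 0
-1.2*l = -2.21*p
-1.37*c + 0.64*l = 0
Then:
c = -2.51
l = -5.37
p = -2.92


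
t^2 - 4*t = t*(t - 4)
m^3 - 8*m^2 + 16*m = m*(m - 4)^2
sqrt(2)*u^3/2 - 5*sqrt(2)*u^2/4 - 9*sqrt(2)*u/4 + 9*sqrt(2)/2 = (u - 3)*(u - 3/2)*(sqrt(2)*u/2 + sqrt(2))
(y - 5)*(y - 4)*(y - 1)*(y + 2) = y^4 - 8*y^3 + 9*y^2 + 38*y - 40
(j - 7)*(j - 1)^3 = j^4 - 10*j^3 + 24*j^2 - 22*j + 7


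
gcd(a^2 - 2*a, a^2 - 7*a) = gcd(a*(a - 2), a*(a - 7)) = a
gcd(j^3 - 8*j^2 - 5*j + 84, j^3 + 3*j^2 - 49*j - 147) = j^2 - 4*j - 21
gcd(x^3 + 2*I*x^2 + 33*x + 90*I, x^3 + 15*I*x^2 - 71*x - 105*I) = x^2 + 8*I*x - 15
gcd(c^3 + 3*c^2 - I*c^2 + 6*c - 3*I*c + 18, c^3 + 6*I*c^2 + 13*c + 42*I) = c^2 - I*c + 6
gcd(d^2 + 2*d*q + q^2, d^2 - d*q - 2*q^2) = d + q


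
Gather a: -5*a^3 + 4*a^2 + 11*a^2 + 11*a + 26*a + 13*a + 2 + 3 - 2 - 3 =-5*a^3 + 15*a^2 + 50*a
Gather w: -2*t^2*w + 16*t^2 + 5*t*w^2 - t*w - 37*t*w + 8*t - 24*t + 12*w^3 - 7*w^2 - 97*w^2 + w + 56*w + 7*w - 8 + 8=16*t^2 - 16*t + 12*w^3 + w^2*(5*t - 104) + w*(-2*t^2 - 38*t + 64)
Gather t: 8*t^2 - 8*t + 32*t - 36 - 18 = 8*t^2 + 24*t - 54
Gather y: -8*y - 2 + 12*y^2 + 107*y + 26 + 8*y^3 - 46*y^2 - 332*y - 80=8*y^3 - 34*y^2 - 233*y - 56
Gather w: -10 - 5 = -15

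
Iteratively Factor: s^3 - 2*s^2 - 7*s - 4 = (s + 1)*(s^2 - 3*s - 4) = (s - 4)*(s + 1)*(s + 1)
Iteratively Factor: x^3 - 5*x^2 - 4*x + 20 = (x + 2)*(x^2 - 7*x + 10) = (x - 2)*(x + 2)*(x - 5)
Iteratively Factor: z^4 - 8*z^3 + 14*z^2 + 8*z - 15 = (z - 3)*(z^3 - 5*z^2 - z + 5) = (z - 5)*(z - 3)*(z^2 - 1) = (z - 5)*(z - 3)*(z - 1)*(z + 1)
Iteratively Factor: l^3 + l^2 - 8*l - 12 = (l + 2)*(l^2 - l - 6) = (l + 2)^2*(l - 3)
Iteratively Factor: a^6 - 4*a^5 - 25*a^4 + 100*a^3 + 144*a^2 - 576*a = (a + 3)*(a^5 - 7*a^4 - 4*a^3 + 112*a^2 - 192*a) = (a + 3)*(a + 4)*(a^4 - 11*a^3 + 40*a^2 - 48*a) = a*(a + 3)*(a + 4)*(a^3 - 11*a^2 + 40*a - 48) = a*(a - 4)*(a + 3)*(a + 4)*(a^2 - 7*a + 12) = a*(a - 4)^2*(a + 3)*(a + 4)*(a - 3)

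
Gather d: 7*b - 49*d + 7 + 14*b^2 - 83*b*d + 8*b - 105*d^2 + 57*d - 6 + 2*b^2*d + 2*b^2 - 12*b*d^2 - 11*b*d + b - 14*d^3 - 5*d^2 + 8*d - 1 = 16*b^2 + 16*b - 14*d^3 + d^2*(-12*b - 110) + d*(2*b^2 - 94*b + 16)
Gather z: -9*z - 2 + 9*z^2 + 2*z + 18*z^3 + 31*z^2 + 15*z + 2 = 18*z^3 + 40*z^2 + 8*z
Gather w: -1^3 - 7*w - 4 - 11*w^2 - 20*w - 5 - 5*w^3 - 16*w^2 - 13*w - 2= -5*w^3 - 27*w^2 - 40*w - 12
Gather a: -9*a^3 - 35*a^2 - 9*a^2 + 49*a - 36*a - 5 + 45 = -9*a^3 - 44*a^2 + 13*a + 40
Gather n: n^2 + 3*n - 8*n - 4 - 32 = n^2 - 5*n - 36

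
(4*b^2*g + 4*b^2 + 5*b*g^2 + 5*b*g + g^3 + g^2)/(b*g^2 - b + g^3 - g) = (4*b + g)/(g - 1)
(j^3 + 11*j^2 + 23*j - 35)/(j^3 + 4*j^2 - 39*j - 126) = (j^2 + 4*j - 5)/(j^2 - 3*j - 18)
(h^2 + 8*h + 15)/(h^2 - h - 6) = (h^2 + 8*h + 15)/(h^2 - h - 6)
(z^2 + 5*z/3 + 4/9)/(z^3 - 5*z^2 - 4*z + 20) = (9*z^2 + 15*z + 4)/(9*(z^3 - 5*z^2 - 4*z + 20))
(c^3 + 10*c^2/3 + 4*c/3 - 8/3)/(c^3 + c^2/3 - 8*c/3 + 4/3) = (c + 2)/(c - 1)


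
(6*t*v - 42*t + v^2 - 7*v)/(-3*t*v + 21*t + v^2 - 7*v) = (-6*t - v)/(3*t - v)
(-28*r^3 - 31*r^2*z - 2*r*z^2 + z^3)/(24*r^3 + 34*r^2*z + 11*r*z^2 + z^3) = (-7*r + z)/(6*r + z)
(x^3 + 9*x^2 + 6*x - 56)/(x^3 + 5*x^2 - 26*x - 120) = (x^2 + 5*x - 14)/(x^2 + x - 30)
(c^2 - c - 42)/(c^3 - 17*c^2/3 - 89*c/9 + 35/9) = 9*(c + 6)/(9*c^2 + 12*c - 5)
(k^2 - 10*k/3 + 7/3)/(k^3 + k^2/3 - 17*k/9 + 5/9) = 3*(3*k - 7)/(9*k^2 + 12*k - 5)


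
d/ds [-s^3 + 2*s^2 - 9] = s*(4 - 3*s)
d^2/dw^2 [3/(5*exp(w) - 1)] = (75*exp(w) + 15)*exp(w)/(5*exp(w) - 1)^3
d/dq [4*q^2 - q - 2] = 8*q - 1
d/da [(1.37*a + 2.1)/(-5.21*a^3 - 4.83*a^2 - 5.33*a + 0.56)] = (14.2754*a^3 + 39.4401*a^2 + 20.286*a + 11.9602)/(27.1441*a^6 + 50.3286*a^5 + 78.8675*a^4 + 45.6526*a^3 + 22.9993*a^2 - 5.9696*a + 0.3136)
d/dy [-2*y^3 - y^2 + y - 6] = -6*y^2 - 2*y + 1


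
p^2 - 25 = (p - 5)*(p + 5)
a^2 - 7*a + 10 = (a - 5)*(a - 2)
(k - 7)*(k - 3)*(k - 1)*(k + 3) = k^4 - 8*k^3 - 2*k^2 + 72*k - 63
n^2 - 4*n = n*(n - 4)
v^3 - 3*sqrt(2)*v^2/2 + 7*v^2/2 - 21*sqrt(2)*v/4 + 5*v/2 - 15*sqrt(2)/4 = (v + 1)*(v + 5/2)*(v - 3*sqrt(2)/2)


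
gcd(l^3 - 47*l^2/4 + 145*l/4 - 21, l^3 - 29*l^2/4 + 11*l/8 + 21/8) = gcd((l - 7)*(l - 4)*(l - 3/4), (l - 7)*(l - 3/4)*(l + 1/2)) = l^2 - 31*l/4 + 21/4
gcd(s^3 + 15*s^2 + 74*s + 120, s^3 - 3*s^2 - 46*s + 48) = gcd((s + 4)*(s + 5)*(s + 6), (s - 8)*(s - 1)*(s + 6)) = s + 6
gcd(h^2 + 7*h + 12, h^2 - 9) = h + 3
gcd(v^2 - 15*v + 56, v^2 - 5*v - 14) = v - 7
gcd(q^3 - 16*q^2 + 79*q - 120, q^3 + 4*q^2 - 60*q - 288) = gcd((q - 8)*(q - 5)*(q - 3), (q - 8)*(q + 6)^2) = q - 8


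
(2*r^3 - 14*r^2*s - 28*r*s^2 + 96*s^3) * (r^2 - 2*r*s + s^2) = 2*r^5 - 18*r^4*s + 2*r^3*s^2 + 138*r^2*s^3 - 220*r*s^4 + 96*s^5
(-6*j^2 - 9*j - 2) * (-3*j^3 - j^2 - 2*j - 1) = 18*j^5 + 33*j^4 + 27*j^3 + 26*j^2 + 13*j + 2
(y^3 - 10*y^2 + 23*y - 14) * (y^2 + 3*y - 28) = y^5 - 7*y^4 - 35*y^3 + 335*y^2 - 686*y + 392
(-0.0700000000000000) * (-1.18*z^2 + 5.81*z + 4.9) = 0.0826*z^2 - 0.4067*z - 0.343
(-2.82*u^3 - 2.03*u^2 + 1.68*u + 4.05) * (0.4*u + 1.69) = -1.128*u^4 - 5.5778*u^3 - 2.7587*u^2 + 4.4592*u + 6.8445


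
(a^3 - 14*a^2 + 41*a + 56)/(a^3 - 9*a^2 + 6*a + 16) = (a - 7)/(a - 2)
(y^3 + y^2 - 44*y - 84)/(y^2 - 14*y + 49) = (y^2 + 8*y + 12)/(y - 7)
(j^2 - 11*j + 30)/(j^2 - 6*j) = (j - 5)/j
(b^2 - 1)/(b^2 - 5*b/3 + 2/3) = 3*(b + 1)/(3*b - 2)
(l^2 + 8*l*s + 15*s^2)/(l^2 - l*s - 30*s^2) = (-l - 3*s)/(-l + 6*s)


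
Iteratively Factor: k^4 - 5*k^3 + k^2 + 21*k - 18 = (k - 1)*(k^3 - 4*k^2 - 3*k + 18) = (k - 3)*(k - 1)*(k^2 - k - 6) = (k - 3)^2*(k - 1)*(k + 2)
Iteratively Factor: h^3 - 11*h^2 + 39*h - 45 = (h - 3)*(h^2 - 8*h + 15) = (h - 5)*(h - 3)*(h - 3)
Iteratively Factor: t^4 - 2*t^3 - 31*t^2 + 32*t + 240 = (t - 5)*(t^3 + 3*t^2 - 16*t - 48) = (t - 5)*(t + 3)*(t^2 - 16) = (t - 5)*(t - 4)*(t + 3)*(t + 4)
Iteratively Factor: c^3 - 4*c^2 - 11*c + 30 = (c + 3)*(c^2 - 7*c + 10) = (c - 5)*(c + 3)*(c - 2)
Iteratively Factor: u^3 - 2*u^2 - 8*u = (u)*(u^2 - 2*u - 8) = u*(u - 4)*(u + 2)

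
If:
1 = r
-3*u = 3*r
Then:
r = 1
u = -1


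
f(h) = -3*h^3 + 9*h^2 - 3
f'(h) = -9*h^2 + 18*h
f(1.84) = 8.78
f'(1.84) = 2.65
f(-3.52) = 239.36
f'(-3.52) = -174.87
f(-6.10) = 1012.83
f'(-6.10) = -444.69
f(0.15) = -2.81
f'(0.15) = 2.50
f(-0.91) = 6.71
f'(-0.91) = -23.83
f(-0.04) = -2.99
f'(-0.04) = -0.73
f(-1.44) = 24.62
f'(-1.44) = -44.58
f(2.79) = 1.90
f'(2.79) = -19.84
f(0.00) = -3.00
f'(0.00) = 0.00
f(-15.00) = 12147.00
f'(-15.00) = -2295.00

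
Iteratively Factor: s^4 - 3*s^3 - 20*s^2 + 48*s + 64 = (s - 4)*(s^3 + s^2 - 16*s - 16) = (s - 4)*(s + 4)*(s^2 - 3*s - 4) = (s - 4)*(s + 1)*(s + 4)*(s - 4)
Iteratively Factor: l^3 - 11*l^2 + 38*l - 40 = (l - 5)*(l^2 - 6*l + 8) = (l - 5)*(l - 2)*(l - 4)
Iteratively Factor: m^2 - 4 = (m - 2)*(m + 2)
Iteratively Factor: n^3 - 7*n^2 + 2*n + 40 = (n - 5)*(n^2 - 2*n - 8) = (n - 5)*(n + 2)*(n - 4)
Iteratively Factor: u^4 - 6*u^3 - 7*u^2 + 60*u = (u - 4)*(u^3 - 2*u^2 - 15*u) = (u - 4)*(u + 3)*(u^2 - 5*u) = u*(u - 4)*(u + 3)*(u - 5)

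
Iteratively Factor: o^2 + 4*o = (o)*(o + 4)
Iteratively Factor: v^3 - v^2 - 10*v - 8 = (v - 4)*(v^2 + 3*v + 2) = (v - 4)*(v + 2)*(v + 1)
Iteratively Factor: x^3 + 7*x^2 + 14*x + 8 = (x + 2)*(x^2 + 5*x + 4) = (x + 2)*(x + 4)*(x + 1)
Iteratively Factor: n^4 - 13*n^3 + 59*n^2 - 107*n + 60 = (n - 1)*(n^3 - 12*n^2 + 47*n - 60) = (n - 3)*(n - 1)*(n^2 - 9*n + 20) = (n - 4)*(n - 3)*(n - 1)*(n - 5)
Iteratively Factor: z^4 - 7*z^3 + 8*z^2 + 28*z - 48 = (z - 3)*(z^3 - 4*z^2 - 4*z + 16) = (z - 4)*(z - 3)*(z^2 - 4) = (z - 4)*(z - 3)*(z - 2)*(z + 2)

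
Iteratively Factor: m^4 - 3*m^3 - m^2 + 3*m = (m)*(m^3 - 3*m^2 - m + 3) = m*(m + 1)*(m^2 - 4*m + 3) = m*(m - 3)*(m + 1)*(m - 1)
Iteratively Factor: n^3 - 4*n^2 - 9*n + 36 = (n - 3)*(n^2 - n - 12) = (n - 4)*(n - 3)*(n + 3)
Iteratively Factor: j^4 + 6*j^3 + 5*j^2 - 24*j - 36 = (j + 2)*(j^3 + 4*j^2 - 3*j - 18) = (j + 2)*(j + 3)*(j^2 + j - 6) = (j - 2)*(j + 2)*(j + 3)*(j + 3)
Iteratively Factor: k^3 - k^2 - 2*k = (k)*(k^2 - k - 2) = k*(k + 1)*(k - 2)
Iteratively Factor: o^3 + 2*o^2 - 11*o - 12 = (o - 3)*(o^2 + 5*o + 4) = (o - 3)*(o + 1)*(o + 4)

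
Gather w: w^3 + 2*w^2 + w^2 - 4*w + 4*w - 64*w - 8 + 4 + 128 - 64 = w^3 + 3*w^2 - 64*w + 60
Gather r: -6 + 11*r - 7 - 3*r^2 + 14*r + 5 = -3*r^2 + 25*r - 8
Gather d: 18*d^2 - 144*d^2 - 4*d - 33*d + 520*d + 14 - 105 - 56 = -126*d^2 + 483*d - 147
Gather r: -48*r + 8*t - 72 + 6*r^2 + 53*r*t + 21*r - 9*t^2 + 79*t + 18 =6*r^2 + r*(53*t - 27) - 9*t^2 + 87*t - 54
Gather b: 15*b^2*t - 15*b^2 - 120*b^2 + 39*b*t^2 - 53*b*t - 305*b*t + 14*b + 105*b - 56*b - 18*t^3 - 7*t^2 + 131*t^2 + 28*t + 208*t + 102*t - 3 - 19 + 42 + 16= b^2*(15*t - 135) + b*(39*t^2 - 358*t + 63) - 18*t^3 + 124*t^2 + 338*t + 36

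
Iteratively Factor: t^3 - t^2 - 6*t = (t)*(t^2 - t - 6) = t*(t - 3)*(t + 2)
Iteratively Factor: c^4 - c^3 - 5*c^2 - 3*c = (c + 1)*(c^3 - 2*c^2 - 3*c) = c*(c + 1)*(c^2 - 2*c - 3) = c*(c + 1)^2*(c - 3)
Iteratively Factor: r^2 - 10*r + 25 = (r - 5)*(r - 5)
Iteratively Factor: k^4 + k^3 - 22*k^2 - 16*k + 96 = (k + 4)*(k^3 - 3*k^2 - 10*k + 24) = (k - 4)*(k + 4)*(k^2 + k - 6) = (k - 4)*(k - 2)*(k + 4)*(k + 3)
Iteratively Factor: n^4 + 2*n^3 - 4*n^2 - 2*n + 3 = (n - 1)*(n^3 + 3*n^2 - n - 3) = (n - 1)^2*(n^2 + 4*n + 3) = (n - 1)^2*(n + 3)*(n + 1)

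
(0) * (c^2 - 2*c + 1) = 0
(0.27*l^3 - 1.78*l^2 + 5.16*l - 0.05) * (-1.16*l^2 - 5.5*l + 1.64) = -0.3132*l^5 + 0.5798*l^4 + 4.2472*l^3 - 31.2412*l^2 + 8.7374*l - 0.082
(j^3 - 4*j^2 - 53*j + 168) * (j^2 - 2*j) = j^5 - 6*j^4 - 45*j^3 + 274*j^2 - 336*j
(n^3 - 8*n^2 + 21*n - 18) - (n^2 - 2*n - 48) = n^3 - 9*n^2 + 23*n + 30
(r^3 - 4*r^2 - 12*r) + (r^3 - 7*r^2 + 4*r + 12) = 2*r^3 - 11*r^2 - 8*r + 12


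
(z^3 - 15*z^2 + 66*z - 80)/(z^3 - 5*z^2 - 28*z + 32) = (z^2 - 7*z + 10)/(z^2 + 3*z - 4)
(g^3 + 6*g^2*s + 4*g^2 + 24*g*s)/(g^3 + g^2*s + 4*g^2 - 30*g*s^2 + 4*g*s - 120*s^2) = g/(g - 5*s)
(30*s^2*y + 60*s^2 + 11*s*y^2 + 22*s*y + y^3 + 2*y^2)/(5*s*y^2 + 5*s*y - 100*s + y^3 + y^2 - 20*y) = (6*s*y + 12*s + y^2 + 2*y)/(y^2 + y - 20)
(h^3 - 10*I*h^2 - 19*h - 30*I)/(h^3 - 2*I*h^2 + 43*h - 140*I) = (h^2 - 5*I*h + 6)/(h^2 + 3*I*h + 28)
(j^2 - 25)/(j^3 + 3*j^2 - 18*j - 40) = (j - 5)/(j^2 - 2*j - 8)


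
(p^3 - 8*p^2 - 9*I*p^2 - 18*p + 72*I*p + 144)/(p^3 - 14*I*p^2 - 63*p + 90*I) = (p - 8)/(p - 5*I)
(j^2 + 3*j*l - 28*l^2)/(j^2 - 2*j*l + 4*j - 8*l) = (j^2 + 3*j*l - 28*l^2)/(j^2 - 2*j*l + 4*j - 8*l)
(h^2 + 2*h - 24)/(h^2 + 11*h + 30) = (h - 4)/(h + 5)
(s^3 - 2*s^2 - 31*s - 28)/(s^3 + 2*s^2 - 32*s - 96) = (s^2 - 6*s - 7)/(s^2 - 2*s - 24)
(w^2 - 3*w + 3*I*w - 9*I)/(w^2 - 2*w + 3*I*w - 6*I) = (w - 3)/(w - 2)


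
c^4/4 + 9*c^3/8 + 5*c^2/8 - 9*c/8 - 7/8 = (c/2 + 1/2)^2*(c - 1)*(c + 7/2)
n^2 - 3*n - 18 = (n - 6)*(n + 3)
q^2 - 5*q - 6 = (q - 6)*(q + 1)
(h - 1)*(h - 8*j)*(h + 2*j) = h^3 - 6*h^2*j - h^2 - 16*h*j^2 + 6*h*j + 16*j^2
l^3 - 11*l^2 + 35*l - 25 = (l - 5)^2*(l - 1)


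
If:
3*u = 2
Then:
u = 2/3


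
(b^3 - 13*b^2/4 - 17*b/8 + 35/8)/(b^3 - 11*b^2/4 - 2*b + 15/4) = (b - 7/2)/(b - 3)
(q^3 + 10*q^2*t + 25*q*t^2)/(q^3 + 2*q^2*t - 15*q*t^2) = (q + 5*t)/(q - 3*t)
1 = 1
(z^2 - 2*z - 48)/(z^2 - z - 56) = (z + 6)/(z + 7)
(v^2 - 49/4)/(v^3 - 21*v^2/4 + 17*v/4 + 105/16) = 4*(2*v + 7)/(8*v^2 - 14*v - 15)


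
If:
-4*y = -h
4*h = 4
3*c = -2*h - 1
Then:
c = -1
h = 1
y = 1/4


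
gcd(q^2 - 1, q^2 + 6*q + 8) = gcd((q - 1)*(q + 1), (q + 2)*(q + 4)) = 1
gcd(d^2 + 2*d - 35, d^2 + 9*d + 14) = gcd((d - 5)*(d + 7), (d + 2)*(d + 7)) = d + 7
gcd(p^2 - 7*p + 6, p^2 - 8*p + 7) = p - 1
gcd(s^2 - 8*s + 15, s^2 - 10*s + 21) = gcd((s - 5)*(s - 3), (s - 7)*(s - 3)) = s - 3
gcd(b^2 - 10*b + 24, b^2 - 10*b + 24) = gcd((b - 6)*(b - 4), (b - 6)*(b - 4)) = b^2 - 10*b + 24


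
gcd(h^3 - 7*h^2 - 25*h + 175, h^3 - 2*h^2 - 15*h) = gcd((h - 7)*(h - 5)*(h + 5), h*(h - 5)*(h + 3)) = h - 5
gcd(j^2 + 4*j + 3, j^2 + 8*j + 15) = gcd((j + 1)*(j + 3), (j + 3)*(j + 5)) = j + 3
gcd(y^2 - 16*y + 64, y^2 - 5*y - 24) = y - 8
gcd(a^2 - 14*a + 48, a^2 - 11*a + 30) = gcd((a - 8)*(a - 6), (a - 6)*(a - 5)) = a - 6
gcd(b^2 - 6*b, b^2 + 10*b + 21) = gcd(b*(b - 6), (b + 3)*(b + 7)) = 1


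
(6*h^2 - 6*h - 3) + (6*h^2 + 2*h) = 12*h^2 - 4*h - 3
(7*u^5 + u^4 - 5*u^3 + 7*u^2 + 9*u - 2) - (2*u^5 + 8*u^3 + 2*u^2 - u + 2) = 5*u^5 + u^4 - 13*u^3 + 5*u^2 + 10*u - 4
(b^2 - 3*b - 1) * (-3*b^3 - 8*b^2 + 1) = -3*b^5 + b^4 + 27*b^3 + 9*b^2 - 3*b - 1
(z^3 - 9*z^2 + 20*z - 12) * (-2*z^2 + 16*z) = -2*z^5 + 34*z^4 - 184*z^3 + 344*z^2 - 192*z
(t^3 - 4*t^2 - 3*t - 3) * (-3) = -3*t^3 + 12*t^2 + 9*t + 9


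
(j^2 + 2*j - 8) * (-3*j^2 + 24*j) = -3*j^4 + 18*j^3 + 72*j^2 - 192*j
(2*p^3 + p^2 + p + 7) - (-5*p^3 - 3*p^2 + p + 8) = 7*p^3 + 4*p^2 - 1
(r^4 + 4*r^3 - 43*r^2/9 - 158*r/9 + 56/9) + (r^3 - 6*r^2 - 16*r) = r^4 + 5*r^3 - 97*r^2/9 - 302*r/9 + 56/9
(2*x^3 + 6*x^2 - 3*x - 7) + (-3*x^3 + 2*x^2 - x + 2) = -x^3 + 8*x^2 - 4*x - 5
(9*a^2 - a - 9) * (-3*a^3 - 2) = -27*a^5 + 3*a^4 + 27*a^3 - 18*a^2 + 2*a + 18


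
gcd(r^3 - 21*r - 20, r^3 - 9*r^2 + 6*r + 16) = r + 1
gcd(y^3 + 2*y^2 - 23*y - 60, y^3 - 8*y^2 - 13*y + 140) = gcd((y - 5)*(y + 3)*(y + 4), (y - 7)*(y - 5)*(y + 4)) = y^2 - y - 20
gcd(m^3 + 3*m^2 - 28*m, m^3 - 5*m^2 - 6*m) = m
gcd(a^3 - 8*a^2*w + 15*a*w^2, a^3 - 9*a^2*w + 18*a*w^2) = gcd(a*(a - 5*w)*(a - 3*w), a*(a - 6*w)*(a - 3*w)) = -a^2 + 3*a*w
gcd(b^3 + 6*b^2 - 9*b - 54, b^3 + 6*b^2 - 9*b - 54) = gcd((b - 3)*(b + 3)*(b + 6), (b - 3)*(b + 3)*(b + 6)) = b^3 + 6*b^2 - 9*b - 54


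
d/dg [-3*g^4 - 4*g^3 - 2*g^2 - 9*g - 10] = -12*g^3 - 12*g^2 - 4*g - 9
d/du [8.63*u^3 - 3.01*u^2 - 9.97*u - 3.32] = 25.89*u^2 - 6.02*u - 9.97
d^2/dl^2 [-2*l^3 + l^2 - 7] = 2 - 12*l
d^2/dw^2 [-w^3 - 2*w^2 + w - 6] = -6*w - 4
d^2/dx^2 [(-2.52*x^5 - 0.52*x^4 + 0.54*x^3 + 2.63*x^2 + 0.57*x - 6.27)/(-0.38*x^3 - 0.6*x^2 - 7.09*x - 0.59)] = (0.727775999999999*x^9 + 3.44736*x^8 + 46.179504*x^7 + 170.840344*x^6 + 1556.97312*x^5 + 528.2355*x^4 + 54.605436*x^3 + 110.637552*x^2 + 151.683912*x + 628.860542)/(0.054872*x^9 + 0.25992*x^8 + 3.481788*x^7 + 10.170708*x^6 + 65.769954*x^5 + 100.657248*x^4 + 371.856823*x^3 + 89.601117*x^2 + 7.404087*x + 0.205379)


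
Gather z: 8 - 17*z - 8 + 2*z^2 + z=2*z^2 - 16*z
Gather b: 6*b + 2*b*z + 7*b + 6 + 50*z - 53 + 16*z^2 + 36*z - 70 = b*(2*z + 13) + 16*z^2 + 86*z - 117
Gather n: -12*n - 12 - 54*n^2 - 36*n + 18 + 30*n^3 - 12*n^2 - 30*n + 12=30*n^3 - 66*n^2 - 78*n + 18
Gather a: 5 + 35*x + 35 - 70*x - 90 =-35*x - 50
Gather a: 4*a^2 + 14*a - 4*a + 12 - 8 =4*a^2 + 10*a + 4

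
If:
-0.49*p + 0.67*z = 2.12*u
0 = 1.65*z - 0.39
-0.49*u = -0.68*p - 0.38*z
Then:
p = -0.07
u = 0.09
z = 0.24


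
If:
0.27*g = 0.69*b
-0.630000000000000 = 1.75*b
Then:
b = -0.36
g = -0.92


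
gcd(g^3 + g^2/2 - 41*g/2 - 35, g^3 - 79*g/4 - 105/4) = g^2 - 3*g/2 - 35/2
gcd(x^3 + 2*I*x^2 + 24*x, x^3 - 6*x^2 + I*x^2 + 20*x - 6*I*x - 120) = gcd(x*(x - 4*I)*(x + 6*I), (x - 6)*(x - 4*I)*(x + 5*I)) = x - 4*I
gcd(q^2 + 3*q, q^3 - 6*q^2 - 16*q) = q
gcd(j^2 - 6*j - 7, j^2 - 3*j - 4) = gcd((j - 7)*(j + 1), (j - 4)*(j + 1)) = j + 1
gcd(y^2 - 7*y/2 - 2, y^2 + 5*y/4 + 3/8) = y + 1/2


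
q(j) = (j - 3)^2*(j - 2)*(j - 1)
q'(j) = (j - 3)^2*(j - 2) + (j - 3)^2*(j - 1) + (j - 2)*(j - 1)*(2*j - 6) = 4*j^3 - 27*j^2 + 58*j - 39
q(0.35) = 7.53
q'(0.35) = -21.84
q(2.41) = 0.20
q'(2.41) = -0.05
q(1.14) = -0.42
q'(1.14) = -2.04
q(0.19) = 11.58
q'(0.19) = -28.93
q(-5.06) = 2779.38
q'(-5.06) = -1541.99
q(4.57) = 22.62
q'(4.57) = 43.94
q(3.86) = 3.93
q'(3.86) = 12.64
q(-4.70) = 2264.29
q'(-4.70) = -1323.32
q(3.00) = 0.00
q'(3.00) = 0.00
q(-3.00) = 720.00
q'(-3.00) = -564.00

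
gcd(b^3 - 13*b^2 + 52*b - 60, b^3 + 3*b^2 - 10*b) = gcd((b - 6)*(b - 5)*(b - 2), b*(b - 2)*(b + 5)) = b - 2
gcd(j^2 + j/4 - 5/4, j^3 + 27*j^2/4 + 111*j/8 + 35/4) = j + 5/4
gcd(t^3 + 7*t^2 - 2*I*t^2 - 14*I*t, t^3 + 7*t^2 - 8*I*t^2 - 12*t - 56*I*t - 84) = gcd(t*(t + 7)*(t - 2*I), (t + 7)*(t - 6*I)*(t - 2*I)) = t^2 + t*(7 - 2*I) - 14*I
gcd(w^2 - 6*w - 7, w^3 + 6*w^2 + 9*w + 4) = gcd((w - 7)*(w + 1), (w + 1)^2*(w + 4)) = w + 1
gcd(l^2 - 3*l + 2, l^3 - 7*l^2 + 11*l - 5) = l - 1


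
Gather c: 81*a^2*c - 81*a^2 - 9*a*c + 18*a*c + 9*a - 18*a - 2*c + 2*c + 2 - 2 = -81*a^2 - 9*a + c*(81*a^2 + 9*a)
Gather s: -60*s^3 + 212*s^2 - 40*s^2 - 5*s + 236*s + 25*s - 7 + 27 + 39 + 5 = -60*s^3 + 172*s^2 + 256*s + 64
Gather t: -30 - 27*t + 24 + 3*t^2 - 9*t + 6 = 3*t^2 - 36*t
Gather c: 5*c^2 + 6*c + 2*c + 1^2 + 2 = 5*c^2 + 8*c + 3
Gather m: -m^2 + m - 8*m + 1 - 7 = -m^2 - 7*m - 6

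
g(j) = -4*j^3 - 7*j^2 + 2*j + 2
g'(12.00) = -1894.00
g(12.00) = -7894.00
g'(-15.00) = -2488.00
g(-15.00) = 11897.00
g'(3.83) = -227.65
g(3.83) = -317.75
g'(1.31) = -36.93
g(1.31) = -16.39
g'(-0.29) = 5.05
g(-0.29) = 0.93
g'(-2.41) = -33.96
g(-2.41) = 12.51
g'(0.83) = -17.89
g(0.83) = -3.45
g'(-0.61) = 6.07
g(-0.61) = -0.92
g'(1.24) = -33.81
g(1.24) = -13.91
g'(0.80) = -16.88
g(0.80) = -2.93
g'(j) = -12*j^2 - 14*j + 2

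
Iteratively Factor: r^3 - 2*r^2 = (r)*(r^2 - 2*r) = r^2*(r - 2)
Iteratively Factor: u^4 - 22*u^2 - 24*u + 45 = (u + 3)*(u^3 - 3*u^2 - 13*u + 15) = (u - 1)*(u + 3)*(u^2 - 2*u - 15) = (u - 5)*(u - 1)*(u + 3)*(u + 3)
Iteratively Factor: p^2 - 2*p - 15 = (p - 5)*(p + 3)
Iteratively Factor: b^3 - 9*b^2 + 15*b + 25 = (b - 5)*(b^2 - 4*b - 5) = (b - 5)^2*(b + 1)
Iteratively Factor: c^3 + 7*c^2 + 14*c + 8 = (c + 4)*(c^2 + 3*c + 2) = (c + 2)*(c + 4)*(c + 1)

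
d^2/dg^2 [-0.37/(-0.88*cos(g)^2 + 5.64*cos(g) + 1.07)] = (1.146112*(1 - cos(g)^2)^2 - 5.509152*cos(g)^3 + 13.736176*cos(g)^2 + 8.785428*cos(g) - 25.382)/(-0.88*cos(g)^2 + 5.64*cos(g) + 1.07)^3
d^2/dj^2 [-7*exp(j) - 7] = -7*exp(j)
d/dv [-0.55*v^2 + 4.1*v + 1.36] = 4.1 - 1.1*v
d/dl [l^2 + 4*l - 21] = 2*l + 4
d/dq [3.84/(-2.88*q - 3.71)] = 11.0592/(2.88*q + 3.71)^2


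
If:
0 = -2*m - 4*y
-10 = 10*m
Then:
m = -1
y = 1/2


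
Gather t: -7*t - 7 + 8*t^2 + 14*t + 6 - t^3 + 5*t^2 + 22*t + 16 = -t^3 + 13*t^2 + 29*t + 15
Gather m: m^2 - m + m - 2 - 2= m^2 - 4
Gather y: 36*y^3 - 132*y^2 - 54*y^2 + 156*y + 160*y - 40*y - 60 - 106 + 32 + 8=36*y^3 - 186*y^2 + 276*y - 126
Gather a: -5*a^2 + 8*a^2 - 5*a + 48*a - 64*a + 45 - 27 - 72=3*a^2 - 21*a - 54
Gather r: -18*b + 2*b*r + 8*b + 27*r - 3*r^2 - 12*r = -10*b - 3*r^2 + r*(2*b + 15)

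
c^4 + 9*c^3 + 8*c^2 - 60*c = c*(c - 2)*(c + 5)*(c + 6)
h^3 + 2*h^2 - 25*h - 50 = (h - 5)*(h + 2)*(h + 5)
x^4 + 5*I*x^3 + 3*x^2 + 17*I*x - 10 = (x - 2*I)*(x + I)^2*(x + 5*I)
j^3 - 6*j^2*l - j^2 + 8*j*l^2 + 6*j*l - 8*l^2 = (j - 1)*(j - 4*l)*(j - 2*l)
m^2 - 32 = (m - 4*sqrt(2))*(m + 4*sqrt(2))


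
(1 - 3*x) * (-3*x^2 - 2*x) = 9*x^3 + 3*x^2 - 2*x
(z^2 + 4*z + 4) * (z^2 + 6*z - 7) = z^4 + 10*z^3 + 21*z^2 - 4*z - 28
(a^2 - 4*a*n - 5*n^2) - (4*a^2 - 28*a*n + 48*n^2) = -3*a^2 + 24*a*n - 53*n^2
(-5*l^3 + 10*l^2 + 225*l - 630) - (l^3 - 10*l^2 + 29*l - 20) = -6*l^3 + 20*l^2 + 196*l - 610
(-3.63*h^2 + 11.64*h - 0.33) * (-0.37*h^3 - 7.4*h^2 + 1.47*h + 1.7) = 1.3431*h^5 + 22.5552*h^4 - 91.35*h^3 + 13.3818*h^2 + 19.3029*h - 0.561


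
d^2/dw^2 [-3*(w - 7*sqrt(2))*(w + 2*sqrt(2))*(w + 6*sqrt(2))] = -18*w - 6*sqrt(2)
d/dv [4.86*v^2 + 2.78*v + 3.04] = 9.72*v + 2.78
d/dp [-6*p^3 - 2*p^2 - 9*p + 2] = -18*p^2 - 4*p - 9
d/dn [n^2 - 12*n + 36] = 2*n - 12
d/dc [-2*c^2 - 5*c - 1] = -4*c - 5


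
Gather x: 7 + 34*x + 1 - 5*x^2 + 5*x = -5*x^2 + 39*x + 8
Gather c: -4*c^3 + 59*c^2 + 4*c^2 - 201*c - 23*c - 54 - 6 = -4*c^3 + 63*c^2 - 224*c - 60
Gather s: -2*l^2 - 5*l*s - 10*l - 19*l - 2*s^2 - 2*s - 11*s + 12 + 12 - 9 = -2*l^2 - 29*l - 2*s^2 + s*(-5*l - 13) + 15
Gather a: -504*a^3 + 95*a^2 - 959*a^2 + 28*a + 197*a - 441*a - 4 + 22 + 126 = -504*a^3 - 864*a^2 - 216*a + 144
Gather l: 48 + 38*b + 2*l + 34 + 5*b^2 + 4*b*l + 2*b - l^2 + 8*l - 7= 5*b^2 + 40*b - l^2 + l*(4*b + 10) + 75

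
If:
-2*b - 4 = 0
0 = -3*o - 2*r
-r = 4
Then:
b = -2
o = 8/3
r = -4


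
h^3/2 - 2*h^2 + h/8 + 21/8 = (h/2 + 1/2)*(h - 7/2)*(h - 3/2)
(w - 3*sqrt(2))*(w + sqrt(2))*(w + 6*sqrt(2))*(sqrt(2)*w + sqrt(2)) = sqrt(2)*w^4 + sqrt(2)*w^3 + 8*w^3 - 30*sqrt(2)*w^2 + 8*w^2 - 72*w - 30*sqrt(2)*w - 72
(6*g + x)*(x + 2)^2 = 6*g*x^2 + 24*g*x + 24*g + x^3 + 4*x^2 + 4*x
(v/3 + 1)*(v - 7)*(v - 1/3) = v^3/3 - 13*v^2/9 - 59*v/9 + 7/3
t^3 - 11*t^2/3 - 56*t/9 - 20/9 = (t - 5)*(t + 2/3)^2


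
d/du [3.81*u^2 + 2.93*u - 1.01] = 7.62*u + 2.93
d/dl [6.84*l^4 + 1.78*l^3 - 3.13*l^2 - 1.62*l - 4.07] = 27.36*l^3 + 5.34*l^2 - 6.26*l - 1.62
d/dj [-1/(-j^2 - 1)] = -2*j/(j^2 + 1)^2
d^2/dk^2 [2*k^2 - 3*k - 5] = 4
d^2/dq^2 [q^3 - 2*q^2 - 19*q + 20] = 6*q - 4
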